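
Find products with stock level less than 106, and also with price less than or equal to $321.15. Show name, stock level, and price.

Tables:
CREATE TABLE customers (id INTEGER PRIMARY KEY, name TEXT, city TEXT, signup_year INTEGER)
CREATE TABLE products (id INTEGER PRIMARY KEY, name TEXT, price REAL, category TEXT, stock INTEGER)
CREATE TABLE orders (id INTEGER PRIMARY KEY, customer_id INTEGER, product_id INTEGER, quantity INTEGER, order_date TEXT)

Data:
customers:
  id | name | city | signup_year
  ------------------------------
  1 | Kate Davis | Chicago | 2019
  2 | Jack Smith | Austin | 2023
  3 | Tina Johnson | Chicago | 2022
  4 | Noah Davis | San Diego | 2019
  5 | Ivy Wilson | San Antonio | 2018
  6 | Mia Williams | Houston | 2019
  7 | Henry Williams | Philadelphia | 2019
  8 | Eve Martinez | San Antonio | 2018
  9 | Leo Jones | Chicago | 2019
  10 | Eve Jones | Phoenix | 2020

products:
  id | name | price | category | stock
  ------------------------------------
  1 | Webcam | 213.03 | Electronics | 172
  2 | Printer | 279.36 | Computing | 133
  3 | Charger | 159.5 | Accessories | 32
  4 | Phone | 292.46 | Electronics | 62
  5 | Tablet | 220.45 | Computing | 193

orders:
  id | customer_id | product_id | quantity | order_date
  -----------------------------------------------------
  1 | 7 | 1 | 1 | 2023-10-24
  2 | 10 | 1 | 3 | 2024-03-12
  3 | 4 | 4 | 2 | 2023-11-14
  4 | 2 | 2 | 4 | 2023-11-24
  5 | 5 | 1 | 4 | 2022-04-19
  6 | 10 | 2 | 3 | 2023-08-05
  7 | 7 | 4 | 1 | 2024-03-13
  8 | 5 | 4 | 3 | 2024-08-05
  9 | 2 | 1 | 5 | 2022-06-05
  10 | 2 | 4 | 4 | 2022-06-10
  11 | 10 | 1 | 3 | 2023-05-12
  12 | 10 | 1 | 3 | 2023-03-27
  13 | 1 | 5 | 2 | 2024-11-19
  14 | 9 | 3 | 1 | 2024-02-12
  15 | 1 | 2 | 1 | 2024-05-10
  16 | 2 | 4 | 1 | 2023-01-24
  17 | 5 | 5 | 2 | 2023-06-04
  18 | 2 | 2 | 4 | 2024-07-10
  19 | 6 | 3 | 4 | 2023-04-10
SELECT name, stock, price FROM products WHERE stock < 106 AND price <= 321.15

Execution result:
name | stock | price
Charger | 32 | 159.50
Phone | 62 | 292.46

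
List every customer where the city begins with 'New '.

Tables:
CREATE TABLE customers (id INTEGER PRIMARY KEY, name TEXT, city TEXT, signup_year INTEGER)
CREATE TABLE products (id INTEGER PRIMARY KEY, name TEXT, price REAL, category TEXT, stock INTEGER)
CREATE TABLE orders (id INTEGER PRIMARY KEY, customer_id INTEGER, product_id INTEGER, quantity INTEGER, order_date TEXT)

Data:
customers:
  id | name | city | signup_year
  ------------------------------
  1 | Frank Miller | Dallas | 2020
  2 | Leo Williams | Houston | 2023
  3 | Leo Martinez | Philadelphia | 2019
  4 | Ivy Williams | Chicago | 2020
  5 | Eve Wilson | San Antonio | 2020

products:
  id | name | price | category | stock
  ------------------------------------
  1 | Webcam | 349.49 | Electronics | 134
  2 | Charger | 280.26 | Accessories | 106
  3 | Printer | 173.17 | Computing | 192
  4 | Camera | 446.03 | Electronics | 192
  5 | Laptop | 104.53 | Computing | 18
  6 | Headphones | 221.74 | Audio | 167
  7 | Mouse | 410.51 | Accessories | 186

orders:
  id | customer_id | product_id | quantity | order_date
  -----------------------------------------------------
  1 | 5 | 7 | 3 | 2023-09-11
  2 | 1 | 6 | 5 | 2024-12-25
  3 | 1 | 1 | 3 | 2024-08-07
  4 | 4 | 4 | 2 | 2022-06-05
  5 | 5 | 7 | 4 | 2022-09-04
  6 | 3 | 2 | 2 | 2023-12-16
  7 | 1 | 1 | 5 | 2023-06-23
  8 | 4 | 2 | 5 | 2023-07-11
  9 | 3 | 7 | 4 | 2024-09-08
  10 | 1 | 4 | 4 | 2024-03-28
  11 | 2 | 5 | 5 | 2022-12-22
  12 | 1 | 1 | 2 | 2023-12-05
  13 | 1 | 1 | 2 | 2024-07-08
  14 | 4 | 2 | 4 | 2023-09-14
SELECT name, city FROM customers WHERE city LIKE 'New %'

Execution result:
(no rows)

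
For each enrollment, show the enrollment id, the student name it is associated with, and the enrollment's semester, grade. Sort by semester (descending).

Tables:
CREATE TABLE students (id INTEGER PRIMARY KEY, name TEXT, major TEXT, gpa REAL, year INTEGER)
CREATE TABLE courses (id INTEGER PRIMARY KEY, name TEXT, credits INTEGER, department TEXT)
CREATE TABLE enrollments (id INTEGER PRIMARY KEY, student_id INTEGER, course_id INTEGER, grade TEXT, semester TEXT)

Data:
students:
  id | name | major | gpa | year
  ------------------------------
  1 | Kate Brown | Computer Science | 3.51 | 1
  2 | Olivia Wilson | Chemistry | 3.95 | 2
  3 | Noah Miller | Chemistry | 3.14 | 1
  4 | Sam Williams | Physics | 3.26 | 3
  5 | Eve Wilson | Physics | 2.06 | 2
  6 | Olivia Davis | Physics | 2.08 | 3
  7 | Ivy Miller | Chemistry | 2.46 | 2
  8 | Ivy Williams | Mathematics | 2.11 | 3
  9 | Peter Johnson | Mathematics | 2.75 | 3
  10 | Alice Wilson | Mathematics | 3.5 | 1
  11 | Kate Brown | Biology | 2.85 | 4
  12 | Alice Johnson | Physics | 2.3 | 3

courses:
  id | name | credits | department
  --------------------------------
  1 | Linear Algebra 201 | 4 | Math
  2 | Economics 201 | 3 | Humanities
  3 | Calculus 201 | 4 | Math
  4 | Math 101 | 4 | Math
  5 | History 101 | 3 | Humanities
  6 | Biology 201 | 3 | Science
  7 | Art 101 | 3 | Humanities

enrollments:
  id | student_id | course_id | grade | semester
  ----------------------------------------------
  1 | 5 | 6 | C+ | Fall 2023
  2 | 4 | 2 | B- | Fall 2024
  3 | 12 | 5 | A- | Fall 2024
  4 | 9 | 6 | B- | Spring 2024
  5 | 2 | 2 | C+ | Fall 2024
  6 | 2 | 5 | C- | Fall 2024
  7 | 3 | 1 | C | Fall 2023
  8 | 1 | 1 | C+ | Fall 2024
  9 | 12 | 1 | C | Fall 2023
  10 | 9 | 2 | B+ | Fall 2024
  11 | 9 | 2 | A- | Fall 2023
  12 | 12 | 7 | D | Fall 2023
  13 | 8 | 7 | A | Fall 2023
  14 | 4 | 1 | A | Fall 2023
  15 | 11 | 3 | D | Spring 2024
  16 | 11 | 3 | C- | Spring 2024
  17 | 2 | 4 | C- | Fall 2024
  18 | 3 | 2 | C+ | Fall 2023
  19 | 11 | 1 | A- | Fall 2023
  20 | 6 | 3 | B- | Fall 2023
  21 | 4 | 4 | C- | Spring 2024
SELECT c.id, p.name AS student, c.semester, c.grade FROM enrollments c JOIN students p ON c.student_id = p.id ORDER BY c.semester DESC

Execution result:
id | student | semester | grade
4 | Peter Johnson | Spring 2024 | B-
15 | Kate Brown | Spring 2024 | D
16 | Kate Brown | Spring 2024 | C-
21 | Sam Williams | Spring 2024 | C-
2 | Sam Williams | Fall 2024 | B-
3 | Alice Johnson | Fall 2024 | A-
5 | Olivia Wilson | Fall 2024 | C+
6 | Olivia Wilson | Fall 2024 | C-
8 | Kate Brown | Fall 2024 | C+
10 | Peter Johnson | Fall 2024 | B+
17 | Olivia Wilson | Fall 2024 | C-
1 | Eve Wilson | Fall 2023 | C+
7 | Noah Miller | Fall 2023 | C
9 | Alice Johnson | Fall 2023 | C
11 | Peter Johnson | Fall 2023 | A-
12 | Alice Johnson | Fall 2023 | D
13 | Ivy Williams | Fall 2023 | A
14 | Sam Williams | Fall 2023 | A
18 | Noah Miller | Fall 2023 | C+
19 | Kate Brown | Fall 2023 | A-
20 | Olivia Davis | Fall 2023 | B-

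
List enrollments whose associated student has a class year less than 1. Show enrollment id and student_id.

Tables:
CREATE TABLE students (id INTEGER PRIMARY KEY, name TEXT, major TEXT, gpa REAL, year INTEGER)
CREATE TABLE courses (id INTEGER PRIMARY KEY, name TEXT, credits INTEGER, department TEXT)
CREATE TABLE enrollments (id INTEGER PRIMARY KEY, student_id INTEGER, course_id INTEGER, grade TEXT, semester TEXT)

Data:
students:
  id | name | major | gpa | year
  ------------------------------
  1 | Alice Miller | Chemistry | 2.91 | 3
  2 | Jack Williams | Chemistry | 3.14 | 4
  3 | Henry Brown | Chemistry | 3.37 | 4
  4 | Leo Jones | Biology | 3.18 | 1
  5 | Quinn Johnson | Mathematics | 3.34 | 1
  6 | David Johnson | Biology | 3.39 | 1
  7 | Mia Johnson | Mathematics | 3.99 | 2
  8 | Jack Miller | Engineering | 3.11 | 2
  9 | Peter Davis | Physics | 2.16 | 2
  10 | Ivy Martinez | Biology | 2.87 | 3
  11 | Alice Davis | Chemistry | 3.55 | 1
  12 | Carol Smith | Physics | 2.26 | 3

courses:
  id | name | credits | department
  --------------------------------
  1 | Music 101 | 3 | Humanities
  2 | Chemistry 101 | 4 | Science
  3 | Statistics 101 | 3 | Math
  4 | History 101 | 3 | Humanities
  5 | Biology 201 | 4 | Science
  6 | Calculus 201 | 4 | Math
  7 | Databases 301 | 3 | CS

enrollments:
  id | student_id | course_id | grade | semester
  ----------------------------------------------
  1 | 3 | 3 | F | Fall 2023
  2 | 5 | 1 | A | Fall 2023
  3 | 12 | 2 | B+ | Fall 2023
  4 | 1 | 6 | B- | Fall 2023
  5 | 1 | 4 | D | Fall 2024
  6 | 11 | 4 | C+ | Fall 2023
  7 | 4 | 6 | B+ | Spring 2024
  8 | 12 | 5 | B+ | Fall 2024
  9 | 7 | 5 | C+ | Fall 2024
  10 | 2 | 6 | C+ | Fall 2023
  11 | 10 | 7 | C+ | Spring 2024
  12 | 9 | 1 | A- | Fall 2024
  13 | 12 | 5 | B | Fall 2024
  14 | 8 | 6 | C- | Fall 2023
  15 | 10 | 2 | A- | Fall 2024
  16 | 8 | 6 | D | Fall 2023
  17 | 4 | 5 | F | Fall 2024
SELECT id, student_id FROM enrollments WHERE student_id IN (SELECT id FROM students WHERE year < 1)

Execution result:
(no rows)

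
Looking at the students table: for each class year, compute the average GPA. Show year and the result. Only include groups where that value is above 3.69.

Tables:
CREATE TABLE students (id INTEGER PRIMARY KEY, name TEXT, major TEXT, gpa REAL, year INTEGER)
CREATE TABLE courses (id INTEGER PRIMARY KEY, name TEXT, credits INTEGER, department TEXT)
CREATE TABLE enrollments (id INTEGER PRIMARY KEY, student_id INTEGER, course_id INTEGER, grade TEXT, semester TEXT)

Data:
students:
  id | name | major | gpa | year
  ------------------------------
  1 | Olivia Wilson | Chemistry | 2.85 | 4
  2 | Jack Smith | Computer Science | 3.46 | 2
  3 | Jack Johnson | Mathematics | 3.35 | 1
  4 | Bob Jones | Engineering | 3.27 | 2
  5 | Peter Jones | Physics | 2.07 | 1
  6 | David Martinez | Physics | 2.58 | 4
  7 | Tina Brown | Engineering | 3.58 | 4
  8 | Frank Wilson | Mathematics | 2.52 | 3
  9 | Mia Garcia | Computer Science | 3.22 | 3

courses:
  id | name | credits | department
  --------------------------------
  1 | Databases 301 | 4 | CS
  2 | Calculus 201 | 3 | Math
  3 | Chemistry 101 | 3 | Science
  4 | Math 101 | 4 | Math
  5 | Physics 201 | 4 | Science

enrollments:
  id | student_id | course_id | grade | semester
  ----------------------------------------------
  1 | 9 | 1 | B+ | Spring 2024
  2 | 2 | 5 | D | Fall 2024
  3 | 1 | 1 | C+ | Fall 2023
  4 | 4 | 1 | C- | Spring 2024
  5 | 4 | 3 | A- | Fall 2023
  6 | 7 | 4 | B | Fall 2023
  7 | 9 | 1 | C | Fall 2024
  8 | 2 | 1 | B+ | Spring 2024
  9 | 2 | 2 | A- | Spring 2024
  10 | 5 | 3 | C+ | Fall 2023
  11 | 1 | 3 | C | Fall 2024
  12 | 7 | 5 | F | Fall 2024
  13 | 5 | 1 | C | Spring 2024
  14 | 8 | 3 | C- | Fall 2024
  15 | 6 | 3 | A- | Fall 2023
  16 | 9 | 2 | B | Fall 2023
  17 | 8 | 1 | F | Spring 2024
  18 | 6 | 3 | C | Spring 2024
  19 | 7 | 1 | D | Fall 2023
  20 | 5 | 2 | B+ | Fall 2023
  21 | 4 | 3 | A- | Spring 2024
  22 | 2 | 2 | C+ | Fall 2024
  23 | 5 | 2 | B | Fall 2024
SELECT year, AVG(gpa) AS avg_gpa FROM students GROUP BY year HAVING AVG(gpa) > 3.69

Execution result:
(no rows)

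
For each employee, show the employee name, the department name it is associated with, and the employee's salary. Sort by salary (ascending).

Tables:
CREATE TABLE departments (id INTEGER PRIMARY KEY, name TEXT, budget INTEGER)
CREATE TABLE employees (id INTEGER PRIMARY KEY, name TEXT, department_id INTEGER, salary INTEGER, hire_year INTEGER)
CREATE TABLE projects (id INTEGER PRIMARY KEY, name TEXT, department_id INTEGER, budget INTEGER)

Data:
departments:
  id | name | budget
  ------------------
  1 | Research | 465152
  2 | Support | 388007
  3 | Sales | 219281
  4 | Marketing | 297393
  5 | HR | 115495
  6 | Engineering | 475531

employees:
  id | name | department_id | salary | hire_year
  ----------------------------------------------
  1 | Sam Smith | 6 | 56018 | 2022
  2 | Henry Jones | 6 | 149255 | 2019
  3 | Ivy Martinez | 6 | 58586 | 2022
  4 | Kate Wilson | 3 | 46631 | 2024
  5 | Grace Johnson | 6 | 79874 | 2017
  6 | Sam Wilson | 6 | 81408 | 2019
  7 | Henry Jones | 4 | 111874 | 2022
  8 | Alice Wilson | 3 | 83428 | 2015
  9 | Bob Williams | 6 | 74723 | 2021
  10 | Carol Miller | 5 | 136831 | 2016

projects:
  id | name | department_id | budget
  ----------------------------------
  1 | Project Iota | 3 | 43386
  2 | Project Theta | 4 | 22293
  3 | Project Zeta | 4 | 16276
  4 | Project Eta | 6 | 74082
SELECT c.name, p.name AS department, c.salary FROM employees c JOIN departments p ON c.department_id = p.id ORDER BY c.salary ASC

Execution result:
name | department | salary
Kate Wilson | Sales | 46631
Sam Smith | Engineering | 56018
Ivy Martinez | Engineering | 58586
Bob Williams | Engineering | 74723
Grace Johnson | Engineering | 79874
Sam Wilson | Engineering | 81408
Alice Wilson | Sales | 83428
Henry Jones | Marketing | 111874
Carol Miller | HR | 136831
Henry Jones | Engineering | 149255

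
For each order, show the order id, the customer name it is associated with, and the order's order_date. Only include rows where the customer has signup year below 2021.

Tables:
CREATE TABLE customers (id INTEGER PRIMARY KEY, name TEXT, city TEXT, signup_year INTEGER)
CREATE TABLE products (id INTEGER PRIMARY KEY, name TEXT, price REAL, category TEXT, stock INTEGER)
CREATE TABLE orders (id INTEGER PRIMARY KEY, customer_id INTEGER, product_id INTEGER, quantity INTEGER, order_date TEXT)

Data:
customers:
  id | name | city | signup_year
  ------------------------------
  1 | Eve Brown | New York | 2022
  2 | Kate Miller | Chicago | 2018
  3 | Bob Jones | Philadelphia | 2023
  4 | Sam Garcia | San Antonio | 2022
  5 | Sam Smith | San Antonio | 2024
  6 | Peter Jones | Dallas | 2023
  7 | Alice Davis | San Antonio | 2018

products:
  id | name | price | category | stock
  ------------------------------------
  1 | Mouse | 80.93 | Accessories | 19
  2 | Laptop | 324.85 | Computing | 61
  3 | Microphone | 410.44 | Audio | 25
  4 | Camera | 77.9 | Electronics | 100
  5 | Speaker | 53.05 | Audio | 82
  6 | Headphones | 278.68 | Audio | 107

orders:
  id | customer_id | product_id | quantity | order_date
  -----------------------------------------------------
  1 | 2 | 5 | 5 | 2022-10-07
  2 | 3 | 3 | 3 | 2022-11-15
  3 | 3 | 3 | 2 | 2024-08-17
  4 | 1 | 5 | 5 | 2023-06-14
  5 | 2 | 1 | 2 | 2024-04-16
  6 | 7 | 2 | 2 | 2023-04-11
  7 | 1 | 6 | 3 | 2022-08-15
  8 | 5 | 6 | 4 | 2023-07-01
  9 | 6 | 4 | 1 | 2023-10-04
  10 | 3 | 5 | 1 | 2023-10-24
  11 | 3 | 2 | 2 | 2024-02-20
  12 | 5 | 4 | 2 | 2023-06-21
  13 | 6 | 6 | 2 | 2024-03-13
SELECT c.id, p.name AS customer, c.order_date FROM orders c JOIN customers p ON c.customer_id = p.id WHERE p.signup_year < 2021

Execution result:
id | customer | order_date
1 | Kate Miller | 2022-10-07
5 | Kate Miller | 2024-04-16
6 | Alice Davis | 2023-04-11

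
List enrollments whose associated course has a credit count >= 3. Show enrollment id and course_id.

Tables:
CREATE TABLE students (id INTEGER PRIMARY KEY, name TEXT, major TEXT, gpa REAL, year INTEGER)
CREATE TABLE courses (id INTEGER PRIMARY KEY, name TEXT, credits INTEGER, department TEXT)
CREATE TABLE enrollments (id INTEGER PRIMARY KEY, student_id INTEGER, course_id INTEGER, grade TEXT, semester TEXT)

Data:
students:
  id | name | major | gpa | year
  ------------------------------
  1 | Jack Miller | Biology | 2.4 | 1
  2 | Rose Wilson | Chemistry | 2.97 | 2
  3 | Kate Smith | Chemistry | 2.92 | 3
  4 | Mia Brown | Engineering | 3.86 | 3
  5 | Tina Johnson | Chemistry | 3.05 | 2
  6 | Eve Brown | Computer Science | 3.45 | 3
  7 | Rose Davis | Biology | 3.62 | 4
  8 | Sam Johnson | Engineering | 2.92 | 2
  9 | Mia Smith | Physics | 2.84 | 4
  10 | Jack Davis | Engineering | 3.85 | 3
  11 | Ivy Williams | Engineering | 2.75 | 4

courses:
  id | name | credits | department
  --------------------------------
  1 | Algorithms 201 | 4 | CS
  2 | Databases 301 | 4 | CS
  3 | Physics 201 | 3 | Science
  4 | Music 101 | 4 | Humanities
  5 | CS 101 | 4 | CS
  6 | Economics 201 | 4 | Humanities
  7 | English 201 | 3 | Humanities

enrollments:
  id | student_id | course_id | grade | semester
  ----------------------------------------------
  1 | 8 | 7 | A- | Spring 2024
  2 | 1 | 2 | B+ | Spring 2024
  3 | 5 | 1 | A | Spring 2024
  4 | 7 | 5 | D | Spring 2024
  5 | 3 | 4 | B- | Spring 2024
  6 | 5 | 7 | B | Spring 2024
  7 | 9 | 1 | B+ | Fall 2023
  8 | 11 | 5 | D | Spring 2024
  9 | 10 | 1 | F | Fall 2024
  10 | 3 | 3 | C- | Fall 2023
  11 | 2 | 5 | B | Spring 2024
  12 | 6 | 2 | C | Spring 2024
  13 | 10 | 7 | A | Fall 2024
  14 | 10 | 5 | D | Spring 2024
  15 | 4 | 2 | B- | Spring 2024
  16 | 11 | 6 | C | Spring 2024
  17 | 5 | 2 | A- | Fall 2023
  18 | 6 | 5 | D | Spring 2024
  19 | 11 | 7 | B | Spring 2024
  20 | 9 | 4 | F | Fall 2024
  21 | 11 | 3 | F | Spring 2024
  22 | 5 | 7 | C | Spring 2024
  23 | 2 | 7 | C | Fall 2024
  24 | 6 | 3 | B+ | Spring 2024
SELECT id, course_id FROM enrollments WHERE course_id IN (SELECT id FROM courses WHERE credits >= 3)

Execution result:
id | course_id
1 | 7
2 | 2
3 | 1
4 | 5
5 | 4
6 | 7
7 | 1
8 | 5
9 | 1
10 | 3
11 | 5
12 | 2
13 | 7
14 | 5
15 | 2
16 | 6
17 | 2
18 | 5
19 | 7
20 | 4
21 | 3
22 | 7
23 | 7
24 | 3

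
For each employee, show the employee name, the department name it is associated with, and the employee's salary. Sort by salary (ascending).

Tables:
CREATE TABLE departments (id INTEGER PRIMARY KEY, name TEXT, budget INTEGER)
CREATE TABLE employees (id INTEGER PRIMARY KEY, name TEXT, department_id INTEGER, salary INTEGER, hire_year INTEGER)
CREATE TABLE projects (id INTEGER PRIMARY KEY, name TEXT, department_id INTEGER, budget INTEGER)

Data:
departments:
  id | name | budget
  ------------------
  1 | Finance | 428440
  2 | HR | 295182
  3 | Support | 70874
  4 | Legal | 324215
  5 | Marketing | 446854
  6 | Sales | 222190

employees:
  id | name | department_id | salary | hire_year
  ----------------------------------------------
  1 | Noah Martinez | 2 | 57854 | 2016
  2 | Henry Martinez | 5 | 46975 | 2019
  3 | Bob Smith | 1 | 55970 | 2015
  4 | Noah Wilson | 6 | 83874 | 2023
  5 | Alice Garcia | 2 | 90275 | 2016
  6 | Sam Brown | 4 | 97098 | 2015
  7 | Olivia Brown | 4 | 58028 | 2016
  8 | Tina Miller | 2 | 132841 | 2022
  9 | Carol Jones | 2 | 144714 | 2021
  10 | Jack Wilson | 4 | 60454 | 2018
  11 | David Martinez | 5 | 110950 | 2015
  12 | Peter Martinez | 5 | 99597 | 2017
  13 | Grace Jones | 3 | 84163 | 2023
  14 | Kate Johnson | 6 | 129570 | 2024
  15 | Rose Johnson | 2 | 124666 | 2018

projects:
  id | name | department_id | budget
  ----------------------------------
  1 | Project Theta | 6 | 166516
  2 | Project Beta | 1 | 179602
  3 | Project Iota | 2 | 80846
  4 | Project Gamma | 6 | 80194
SELECT c.name, p.name AS department, c.salary FROM employees c JOIN departments p ON c.department_id = p.id ORDER BY c.salary ASC

Execution result:
name | department | salary
Henry Martinez | Marketing | 46975
Bob Smith | Finance | 55970
Noah Martinez | HR | 57854
Olivia Brown | Legal | 58028
Jack Wilson | Legal | 60454
Noah Wilson | Sales | 83874
Grace Jones | Support | 84163
Alice Garcia | HR | 90275
Sam Brown | Legal | 97098
Peter Martinez | Marketing | 99597
David Martinez | Marketing | 110950
Rose Johnson | HR | 124666
Kate Johnson | Sales | 129570
Tina Miller | HR | 132841
Carol Jones | HR | 144714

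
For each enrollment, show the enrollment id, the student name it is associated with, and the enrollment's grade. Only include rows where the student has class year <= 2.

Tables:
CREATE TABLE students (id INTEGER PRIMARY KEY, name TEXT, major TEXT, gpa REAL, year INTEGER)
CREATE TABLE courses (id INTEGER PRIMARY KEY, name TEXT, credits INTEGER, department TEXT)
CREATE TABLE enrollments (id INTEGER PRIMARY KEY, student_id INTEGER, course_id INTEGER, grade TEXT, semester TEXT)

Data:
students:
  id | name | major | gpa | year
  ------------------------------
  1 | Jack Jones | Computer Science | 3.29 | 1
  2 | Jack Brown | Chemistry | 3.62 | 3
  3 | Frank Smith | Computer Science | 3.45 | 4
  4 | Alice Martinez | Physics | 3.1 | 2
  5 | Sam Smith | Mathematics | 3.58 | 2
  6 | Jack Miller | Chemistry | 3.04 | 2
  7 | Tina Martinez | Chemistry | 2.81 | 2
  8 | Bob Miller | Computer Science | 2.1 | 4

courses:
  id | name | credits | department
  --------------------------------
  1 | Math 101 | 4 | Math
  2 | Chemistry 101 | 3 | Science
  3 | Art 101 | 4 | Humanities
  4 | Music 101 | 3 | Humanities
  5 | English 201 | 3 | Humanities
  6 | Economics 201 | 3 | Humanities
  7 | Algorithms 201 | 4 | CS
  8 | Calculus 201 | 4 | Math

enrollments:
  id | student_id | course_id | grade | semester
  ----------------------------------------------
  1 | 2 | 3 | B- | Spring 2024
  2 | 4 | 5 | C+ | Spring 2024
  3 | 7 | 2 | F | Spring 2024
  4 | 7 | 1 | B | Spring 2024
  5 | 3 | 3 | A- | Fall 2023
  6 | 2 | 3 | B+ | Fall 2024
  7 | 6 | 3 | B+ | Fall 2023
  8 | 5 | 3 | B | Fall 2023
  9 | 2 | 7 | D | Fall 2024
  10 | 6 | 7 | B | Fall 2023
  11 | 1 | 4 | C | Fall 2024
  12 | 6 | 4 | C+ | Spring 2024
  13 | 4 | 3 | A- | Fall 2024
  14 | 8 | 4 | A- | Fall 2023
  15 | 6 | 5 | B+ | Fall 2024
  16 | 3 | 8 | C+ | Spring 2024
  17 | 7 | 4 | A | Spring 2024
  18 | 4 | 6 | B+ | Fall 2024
SELECT c.id, p.name AS student, c.grade FROM enrollments c JOIN students p ON c.student_id = p.id WHERE p.year <= 2

Execution result:
id | student | grade
2 | Alice Martinez | C+
3 | Tina Martinez | F
4 | Tina Martinez | B
7 | Jack Miller | B+
8 | Sam Smith | B
10 | Jack Miller | B
11 | Jack Jones | C
12 | Jack Miller | C+
13 | Alice Martinez | A-
15 | Jack Miller | B+
17 | Tina Martinez | A
18 | Alice Martinez | B+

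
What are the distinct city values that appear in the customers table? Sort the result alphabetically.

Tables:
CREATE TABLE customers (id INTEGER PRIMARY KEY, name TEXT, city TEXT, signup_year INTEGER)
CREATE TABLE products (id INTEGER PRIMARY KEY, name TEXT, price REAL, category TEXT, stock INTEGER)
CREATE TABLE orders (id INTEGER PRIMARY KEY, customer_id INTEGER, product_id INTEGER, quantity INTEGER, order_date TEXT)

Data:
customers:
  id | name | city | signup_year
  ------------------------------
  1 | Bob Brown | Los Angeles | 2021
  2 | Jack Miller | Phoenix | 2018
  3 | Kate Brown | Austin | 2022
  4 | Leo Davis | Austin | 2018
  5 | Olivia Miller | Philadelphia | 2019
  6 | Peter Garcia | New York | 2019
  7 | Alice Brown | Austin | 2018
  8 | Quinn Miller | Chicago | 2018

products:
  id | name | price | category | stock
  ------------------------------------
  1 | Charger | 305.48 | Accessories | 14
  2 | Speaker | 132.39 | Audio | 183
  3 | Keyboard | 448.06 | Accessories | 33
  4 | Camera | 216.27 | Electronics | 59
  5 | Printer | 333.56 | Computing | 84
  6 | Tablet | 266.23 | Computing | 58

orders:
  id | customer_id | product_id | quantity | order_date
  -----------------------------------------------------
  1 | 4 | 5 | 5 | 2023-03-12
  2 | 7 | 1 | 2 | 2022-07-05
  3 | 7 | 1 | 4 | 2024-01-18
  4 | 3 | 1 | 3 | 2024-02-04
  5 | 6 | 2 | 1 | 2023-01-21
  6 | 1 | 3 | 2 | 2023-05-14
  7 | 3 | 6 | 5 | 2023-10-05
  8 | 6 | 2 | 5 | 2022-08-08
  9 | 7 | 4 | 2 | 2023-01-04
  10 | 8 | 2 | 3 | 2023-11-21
SELECT DISTINCT city FROM customers ORDER BY city

Execution result:
city
Austin
Chicago
Los Angeles
New York
Philadelphia
Phoenix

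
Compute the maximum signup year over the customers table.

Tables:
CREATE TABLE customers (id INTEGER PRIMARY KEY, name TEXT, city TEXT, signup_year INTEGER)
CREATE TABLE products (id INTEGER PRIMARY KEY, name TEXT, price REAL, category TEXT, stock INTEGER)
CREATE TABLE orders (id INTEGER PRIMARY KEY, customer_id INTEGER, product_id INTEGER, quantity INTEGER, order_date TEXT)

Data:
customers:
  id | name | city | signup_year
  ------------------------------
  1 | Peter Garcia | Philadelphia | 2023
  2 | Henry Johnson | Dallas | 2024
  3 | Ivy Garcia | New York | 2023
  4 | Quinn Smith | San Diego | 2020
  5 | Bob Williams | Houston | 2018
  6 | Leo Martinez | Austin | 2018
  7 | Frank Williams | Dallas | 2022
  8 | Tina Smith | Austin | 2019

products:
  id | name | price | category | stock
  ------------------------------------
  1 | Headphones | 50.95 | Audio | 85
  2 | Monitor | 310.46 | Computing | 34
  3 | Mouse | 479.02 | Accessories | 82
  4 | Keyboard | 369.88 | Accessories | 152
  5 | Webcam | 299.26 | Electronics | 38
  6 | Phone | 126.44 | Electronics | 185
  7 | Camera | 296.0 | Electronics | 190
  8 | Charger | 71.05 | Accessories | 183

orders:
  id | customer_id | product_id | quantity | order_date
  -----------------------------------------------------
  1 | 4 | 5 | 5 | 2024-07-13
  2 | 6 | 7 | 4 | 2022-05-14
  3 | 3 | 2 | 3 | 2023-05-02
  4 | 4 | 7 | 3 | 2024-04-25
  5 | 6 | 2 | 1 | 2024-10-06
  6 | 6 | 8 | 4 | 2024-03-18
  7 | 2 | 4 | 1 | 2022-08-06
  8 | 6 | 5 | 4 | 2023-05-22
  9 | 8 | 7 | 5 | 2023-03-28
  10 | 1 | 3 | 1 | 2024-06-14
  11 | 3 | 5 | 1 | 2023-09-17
SELECT MAX(signup_year) FROM customers

Execution result:
2024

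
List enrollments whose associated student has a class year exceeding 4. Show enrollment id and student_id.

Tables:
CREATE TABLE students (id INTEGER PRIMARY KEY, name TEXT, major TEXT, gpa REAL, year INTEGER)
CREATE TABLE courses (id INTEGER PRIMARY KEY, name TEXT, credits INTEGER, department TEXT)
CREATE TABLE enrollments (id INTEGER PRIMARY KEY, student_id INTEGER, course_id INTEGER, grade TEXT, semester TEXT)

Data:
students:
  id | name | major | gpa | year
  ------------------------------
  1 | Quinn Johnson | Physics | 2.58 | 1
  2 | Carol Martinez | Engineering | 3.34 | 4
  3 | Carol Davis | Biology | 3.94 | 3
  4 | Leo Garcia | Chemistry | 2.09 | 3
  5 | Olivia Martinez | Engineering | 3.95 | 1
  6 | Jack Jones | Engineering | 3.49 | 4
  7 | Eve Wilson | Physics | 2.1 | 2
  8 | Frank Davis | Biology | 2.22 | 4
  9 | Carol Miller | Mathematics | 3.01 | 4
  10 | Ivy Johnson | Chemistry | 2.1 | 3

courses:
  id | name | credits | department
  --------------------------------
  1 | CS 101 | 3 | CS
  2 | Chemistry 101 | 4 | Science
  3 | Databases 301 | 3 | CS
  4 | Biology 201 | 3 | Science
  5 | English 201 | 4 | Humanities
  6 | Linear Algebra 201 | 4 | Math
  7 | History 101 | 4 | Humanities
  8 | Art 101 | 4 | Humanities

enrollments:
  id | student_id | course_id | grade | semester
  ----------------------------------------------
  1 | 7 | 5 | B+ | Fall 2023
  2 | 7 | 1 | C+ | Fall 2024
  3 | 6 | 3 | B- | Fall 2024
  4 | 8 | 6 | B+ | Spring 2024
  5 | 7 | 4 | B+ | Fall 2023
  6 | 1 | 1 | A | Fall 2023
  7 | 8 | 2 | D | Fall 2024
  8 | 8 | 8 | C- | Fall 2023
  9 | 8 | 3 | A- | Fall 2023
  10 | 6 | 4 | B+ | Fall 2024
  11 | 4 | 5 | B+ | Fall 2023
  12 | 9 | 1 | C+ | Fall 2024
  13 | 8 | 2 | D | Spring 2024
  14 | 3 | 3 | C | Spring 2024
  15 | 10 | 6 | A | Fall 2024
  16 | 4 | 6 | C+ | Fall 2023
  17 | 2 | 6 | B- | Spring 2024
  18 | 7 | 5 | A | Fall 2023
SELECT id, student_id FROM enrollments WHERE student_id IN (SELECT id FROM students WHERE year > 4)

Execution result:
(no rows)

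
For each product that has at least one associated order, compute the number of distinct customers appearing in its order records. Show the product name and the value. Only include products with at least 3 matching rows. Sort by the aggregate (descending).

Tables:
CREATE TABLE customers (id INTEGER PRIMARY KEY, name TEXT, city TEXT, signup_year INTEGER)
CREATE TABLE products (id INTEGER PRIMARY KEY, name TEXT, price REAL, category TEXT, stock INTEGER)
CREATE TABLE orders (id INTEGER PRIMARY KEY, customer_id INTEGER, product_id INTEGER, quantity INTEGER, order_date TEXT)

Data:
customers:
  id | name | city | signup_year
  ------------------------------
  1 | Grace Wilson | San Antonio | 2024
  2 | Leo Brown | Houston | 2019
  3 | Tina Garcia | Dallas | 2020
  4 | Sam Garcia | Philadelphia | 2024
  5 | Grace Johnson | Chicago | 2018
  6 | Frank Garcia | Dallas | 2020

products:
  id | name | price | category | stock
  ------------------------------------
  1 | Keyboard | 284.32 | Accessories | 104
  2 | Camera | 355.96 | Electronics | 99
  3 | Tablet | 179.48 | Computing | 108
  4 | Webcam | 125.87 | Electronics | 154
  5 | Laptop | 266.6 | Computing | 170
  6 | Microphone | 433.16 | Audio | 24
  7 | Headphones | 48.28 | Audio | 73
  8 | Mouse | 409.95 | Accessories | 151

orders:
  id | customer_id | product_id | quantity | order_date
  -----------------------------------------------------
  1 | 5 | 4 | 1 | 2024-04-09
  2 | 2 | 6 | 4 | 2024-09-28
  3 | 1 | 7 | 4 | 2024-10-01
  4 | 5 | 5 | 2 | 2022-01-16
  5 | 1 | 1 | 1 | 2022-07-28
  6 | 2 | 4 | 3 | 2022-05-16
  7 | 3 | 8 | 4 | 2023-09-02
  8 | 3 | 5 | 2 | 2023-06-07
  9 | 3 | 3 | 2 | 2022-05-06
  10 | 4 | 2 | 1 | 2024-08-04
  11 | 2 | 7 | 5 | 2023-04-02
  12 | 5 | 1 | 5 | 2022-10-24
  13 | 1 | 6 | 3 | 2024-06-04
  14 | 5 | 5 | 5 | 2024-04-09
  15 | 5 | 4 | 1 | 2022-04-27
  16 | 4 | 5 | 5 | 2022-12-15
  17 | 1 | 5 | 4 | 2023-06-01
SELECT p.name, COUNT(DISTINCT c.customer_id) AS distinct_customer_count FROM orders c JOIN products p ON c.product_id = p.id GROUP BY p.id, p.name HAVING COUNT(*) >= 3 ORDER BY distinct_customer_count DESC

Execution result:
name | distinct_customer_count
Laptop | 4
Webcam | 2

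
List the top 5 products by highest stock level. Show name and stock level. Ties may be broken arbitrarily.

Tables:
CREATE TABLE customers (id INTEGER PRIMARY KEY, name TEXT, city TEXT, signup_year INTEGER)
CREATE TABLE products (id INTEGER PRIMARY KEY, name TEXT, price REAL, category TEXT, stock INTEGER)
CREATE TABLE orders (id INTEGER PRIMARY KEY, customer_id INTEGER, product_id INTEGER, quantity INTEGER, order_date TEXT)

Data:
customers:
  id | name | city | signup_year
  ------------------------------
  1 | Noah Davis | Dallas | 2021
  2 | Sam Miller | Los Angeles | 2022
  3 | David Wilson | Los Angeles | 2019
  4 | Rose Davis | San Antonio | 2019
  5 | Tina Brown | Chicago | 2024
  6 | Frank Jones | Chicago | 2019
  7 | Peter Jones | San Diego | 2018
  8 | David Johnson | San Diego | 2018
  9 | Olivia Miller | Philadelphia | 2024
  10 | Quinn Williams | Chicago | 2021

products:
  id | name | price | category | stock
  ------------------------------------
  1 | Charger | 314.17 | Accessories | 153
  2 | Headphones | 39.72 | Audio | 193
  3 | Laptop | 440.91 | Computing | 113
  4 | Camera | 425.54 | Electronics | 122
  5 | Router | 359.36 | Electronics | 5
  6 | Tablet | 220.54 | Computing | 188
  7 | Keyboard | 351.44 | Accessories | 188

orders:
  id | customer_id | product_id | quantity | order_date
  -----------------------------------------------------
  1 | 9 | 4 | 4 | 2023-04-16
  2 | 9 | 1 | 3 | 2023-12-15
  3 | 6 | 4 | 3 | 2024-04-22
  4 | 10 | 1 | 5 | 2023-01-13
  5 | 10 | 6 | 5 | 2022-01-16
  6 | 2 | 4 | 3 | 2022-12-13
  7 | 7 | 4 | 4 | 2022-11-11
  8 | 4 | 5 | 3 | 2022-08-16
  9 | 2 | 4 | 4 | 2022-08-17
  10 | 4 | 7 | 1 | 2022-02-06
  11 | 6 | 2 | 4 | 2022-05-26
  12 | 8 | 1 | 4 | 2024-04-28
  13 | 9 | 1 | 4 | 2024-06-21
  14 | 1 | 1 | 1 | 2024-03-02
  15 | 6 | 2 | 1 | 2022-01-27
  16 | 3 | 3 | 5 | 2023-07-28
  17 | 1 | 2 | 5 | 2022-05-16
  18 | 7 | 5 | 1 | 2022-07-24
SELECT name, stock FROM products ORDER BY stock DESC LIMIT 5

Execution result:
name | stock
Headphones | 193
Tablet | 188
Keyboard | 188
Charger | 153
Camera | 122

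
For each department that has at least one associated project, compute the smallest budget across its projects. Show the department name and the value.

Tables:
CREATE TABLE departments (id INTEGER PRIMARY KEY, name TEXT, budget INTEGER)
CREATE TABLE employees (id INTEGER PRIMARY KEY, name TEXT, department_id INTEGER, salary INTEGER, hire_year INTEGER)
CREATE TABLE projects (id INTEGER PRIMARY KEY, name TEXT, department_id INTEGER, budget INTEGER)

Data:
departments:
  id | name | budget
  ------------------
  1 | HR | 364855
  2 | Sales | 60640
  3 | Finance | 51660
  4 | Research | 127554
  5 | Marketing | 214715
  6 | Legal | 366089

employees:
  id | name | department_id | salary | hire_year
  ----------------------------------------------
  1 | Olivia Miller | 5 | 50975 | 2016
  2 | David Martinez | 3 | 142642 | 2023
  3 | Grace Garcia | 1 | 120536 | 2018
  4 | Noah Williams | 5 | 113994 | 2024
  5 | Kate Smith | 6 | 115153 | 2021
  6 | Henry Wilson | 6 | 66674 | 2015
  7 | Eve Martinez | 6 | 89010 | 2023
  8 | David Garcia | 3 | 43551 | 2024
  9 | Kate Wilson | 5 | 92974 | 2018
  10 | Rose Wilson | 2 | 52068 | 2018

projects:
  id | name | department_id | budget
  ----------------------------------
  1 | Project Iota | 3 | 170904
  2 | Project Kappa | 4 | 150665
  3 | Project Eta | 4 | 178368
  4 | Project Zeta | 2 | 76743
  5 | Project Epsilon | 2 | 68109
SELECT p.name, MIN(c.budget) AS min_budget FROM projects c JOIN departments p ON c.department_id = p.id GROUP BY p.id, p.name

Execution result:
name | min_budget
Sales | 68109
Finance | 170904
Research | 150665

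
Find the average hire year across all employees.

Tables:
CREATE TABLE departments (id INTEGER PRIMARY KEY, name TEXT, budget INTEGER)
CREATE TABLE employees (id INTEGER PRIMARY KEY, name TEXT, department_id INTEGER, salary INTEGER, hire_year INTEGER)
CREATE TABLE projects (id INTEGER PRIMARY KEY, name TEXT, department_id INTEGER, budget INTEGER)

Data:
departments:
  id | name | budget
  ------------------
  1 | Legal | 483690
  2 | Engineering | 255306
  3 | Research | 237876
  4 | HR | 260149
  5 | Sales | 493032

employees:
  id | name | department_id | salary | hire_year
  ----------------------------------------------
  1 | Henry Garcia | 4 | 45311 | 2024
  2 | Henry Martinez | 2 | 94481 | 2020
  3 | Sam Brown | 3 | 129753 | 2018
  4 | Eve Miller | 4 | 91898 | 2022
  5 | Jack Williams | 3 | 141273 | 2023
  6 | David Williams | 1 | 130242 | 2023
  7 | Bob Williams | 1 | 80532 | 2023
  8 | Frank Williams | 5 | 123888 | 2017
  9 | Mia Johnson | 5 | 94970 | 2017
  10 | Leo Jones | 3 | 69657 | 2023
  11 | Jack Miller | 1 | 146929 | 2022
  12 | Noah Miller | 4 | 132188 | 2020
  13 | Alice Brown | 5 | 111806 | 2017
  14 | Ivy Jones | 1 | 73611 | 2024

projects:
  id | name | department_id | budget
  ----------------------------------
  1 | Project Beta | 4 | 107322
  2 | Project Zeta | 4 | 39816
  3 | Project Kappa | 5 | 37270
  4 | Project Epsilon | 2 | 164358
SELECT AVG(hire_year) FROM employees

Execution result:
2020.93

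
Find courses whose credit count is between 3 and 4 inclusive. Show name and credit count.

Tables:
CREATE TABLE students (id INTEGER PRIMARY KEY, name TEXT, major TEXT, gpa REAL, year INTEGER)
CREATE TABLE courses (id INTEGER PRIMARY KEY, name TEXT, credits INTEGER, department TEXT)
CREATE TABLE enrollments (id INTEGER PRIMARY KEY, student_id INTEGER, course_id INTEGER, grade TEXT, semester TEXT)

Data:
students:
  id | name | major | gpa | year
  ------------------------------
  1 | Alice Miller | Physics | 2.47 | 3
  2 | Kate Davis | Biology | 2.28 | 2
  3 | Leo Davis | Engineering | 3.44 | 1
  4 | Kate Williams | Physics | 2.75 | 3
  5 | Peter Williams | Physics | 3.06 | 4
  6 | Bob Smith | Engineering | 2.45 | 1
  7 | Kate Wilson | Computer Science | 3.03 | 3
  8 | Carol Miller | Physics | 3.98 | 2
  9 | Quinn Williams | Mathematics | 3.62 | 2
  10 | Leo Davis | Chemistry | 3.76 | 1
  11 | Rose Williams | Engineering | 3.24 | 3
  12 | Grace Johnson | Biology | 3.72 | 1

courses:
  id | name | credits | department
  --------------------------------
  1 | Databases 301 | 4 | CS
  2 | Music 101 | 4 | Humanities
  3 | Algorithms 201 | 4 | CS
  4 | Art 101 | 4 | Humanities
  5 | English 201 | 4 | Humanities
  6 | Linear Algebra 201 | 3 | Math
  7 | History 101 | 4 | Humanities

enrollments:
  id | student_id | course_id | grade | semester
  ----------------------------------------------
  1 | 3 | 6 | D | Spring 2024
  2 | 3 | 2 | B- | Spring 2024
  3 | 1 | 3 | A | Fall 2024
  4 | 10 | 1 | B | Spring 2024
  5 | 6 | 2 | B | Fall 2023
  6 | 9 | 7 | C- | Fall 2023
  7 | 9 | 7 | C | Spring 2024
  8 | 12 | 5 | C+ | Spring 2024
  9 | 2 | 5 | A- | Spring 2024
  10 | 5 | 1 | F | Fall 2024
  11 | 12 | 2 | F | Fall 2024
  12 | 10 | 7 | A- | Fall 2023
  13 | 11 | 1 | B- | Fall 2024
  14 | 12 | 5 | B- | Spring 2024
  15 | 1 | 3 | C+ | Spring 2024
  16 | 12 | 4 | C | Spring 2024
SELECT name, credits FROM courses WHERE credits BETWEEN 3 AND 4

Execution result:
name | credits
Databases 301 | 4
Music 101 | 4
Algorithms 201 | 4
Art 101 | 4
English 201 | 4
Linear Algebra 201 | 3
History 101 | 4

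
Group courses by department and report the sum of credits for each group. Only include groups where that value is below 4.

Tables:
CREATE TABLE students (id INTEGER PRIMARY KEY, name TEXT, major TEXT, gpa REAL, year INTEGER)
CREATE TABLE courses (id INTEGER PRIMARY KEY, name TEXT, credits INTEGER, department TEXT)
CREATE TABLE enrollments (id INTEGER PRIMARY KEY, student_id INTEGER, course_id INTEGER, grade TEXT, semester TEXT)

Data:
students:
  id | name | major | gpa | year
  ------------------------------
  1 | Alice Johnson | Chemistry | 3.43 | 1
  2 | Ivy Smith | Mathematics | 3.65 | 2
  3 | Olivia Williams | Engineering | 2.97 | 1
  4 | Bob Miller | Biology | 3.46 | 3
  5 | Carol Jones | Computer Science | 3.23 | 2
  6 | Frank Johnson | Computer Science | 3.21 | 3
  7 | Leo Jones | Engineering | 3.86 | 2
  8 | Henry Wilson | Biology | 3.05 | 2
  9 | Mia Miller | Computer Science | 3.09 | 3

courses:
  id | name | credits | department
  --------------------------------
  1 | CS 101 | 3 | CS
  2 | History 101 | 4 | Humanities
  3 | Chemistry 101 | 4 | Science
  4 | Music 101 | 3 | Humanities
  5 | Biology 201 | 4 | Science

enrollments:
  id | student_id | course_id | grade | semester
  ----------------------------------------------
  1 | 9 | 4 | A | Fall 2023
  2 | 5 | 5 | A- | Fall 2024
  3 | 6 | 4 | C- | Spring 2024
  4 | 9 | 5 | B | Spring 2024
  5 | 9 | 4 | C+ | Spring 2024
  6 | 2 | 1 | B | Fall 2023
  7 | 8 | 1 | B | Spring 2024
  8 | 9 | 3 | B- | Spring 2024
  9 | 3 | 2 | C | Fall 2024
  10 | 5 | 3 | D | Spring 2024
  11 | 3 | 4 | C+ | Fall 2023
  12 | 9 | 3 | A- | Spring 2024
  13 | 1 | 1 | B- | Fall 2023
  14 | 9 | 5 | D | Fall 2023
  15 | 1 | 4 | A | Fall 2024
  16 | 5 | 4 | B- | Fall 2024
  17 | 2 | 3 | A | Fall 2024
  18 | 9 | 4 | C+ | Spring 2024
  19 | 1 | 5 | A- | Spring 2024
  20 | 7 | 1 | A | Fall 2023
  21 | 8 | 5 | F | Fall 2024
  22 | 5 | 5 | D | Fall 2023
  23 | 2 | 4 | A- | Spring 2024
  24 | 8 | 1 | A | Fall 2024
SELECT department, SUM(credits) AS sum_credits FROM courses GROUP BY department HAVING SUM(credits) < 4

Execution result:
department | sum_credits
CS | 3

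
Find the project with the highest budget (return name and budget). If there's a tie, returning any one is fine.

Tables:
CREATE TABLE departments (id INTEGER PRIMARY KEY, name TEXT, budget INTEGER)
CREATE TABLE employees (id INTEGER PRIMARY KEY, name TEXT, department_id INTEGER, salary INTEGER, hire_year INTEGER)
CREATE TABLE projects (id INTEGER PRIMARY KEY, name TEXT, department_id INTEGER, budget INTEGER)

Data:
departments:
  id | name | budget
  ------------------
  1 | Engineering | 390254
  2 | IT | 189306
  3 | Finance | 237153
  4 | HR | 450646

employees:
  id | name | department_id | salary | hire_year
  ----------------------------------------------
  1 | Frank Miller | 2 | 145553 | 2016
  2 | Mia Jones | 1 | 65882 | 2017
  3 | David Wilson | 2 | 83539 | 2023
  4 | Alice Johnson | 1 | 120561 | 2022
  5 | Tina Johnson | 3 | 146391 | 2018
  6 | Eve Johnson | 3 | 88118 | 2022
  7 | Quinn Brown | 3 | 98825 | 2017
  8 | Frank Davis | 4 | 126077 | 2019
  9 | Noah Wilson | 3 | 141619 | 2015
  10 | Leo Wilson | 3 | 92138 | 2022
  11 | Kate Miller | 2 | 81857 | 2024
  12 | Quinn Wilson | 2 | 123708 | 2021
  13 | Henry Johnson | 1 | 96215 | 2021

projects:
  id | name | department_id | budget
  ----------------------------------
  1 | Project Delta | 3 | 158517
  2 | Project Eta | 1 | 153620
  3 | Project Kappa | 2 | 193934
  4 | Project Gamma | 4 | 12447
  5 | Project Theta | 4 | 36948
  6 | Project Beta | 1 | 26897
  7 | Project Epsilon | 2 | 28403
SELECT name, budget FROM projects ORDER BY budget DESC LIMIT 1

Execution result:
name | budget
Project Kappa | 193934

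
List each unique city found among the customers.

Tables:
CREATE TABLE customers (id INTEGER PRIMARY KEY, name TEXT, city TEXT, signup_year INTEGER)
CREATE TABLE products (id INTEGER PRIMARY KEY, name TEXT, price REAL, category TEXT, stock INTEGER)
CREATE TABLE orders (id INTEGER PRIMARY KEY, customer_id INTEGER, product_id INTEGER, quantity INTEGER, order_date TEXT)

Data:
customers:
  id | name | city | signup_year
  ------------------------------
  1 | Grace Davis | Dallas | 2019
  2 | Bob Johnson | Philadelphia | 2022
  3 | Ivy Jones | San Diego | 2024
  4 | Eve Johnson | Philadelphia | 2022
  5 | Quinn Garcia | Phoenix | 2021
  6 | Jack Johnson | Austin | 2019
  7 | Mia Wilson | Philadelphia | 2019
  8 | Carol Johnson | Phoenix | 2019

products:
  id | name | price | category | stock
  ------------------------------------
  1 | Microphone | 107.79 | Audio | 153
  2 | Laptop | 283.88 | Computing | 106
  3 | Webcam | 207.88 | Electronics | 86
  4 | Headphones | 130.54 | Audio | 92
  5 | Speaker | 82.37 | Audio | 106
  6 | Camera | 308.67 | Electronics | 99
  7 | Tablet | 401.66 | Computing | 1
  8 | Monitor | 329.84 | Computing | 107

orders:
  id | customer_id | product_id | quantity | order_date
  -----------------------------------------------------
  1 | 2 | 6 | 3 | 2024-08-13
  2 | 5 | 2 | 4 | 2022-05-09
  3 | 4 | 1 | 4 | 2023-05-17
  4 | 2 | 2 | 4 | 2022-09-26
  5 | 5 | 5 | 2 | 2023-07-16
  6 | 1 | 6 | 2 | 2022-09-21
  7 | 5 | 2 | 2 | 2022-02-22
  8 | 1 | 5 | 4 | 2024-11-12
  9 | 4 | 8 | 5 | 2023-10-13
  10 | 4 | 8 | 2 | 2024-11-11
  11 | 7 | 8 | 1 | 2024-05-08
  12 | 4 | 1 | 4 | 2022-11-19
SELECT DISTINCT city FROM customers

Execution result:
city
Dallas
Philadelphia
San Diego
Phoenix
Austin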